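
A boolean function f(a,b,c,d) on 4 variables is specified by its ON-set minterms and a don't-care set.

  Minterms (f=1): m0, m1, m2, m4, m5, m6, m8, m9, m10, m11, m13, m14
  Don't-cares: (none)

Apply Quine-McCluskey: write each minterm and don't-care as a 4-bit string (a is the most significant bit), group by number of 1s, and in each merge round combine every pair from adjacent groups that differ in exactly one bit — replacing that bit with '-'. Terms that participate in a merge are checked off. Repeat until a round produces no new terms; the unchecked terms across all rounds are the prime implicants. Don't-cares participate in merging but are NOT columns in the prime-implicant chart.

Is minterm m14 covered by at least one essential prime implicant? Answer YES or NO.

YES

[col 0] 0000*, 0001*, 0010*, 0100*, 0101*, 0110*, 1000*, 1001*, 1010*, 1011*, 1101*, 1110*
[col 1] -000*, -001*, -010*, -101*, -110*, 0-00*, 0-01*, 0-10*, 00-0*, 000-*, 01-0*, 010-*, 1-01*, 1-10*, 10-0*, 10-1*, 100-*, 101-*
[col 2] --01, --10, -0-0, -00-, 0--0, 0-0-, 10--
Prime implicants: --01, --10, -0-0, -00-, 0--0, 0-0-, 10--
PI chart (minterm → PIs covering it):
  0 | -0-0,-00-,0--0,0-0-
  1 | --01,-00-,0-0-
  2 | --10,-0-0,0--0
  4 | 0--0,0-0-
  5 | --01,0-0-
  6 | --10,0--0
  8 | -0-0,-00-,10--
  9 | --01,-00-,10--
  10 | --10,-0-0,10--
  11 | 10--  (sole → essential)
  13 | --01  (sole → essential)
  14 | --10  (sole → essential)
Essential prime implicants: --01, --10, 10--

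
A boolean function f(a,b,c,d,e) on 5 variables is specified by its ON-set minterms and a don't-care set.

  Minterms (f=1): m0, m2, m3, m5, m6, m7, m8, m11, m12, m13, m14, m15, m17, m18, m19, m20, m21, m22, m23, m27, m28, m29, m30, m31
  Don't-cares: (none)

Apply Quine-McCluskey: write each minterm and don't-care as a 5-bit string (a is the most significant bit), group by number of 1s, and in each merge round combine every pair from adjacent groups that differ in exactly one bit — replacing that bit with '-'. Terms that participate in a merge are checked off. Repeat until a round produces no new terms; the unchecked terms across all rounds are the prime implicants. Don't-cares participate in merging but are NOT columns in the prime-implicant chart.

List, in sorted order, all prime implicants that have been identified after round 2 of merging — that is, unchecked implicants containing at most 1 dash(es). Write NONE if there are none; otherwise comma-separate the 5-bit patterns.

[col 0] 00000*, 00010*, 00011*, 00101*, 00110*, 00111*, 01000*, 01011*, 01100*, 01101*, 01110*, 01111*, 10001*, 10010*, 10011*, 10100*, 10101*, 10110*, 10111*, 11011*, 11100*, 11101*, 11110*, 11111*
[col 1] -0010*, -0011*, -0101*, -0110*, -0111*, -1011*, -1100*, -1101*, -1110*, -1111*, 0-000, 0-011*, 0-101*, 0-110*, 0-111*, 00-10*, 00-11*, 000-0, 0001-*, 001-1*, 0011-*, 01-00, 01-11*, 011-0*, 011-1*, 0110-*, 0111-*, 1-011*, 1-100*, 1-101*, 1-110*, 1-111*, 10-01*, 10-10*, 10-11*, 100-1*, 1001-*, 101-0*, 101-1*, 1010-*, 1011-*, 11-11*, 111-0*, 111-1*, 1110-*, 1111-*
[col 2] --011*, --101*, --110*, --111*, -0-10*, -0-11*, -001-*, -01-1*, -011-*, -1-11*, -11-0*, -11-1*, -110-*, -111-*, 0--11*, 0-1-1*, 0-11-*, 00-1-*, 011--*, 1--11*, 1-1-0*, 1-1-1*, 1-10-*, 1-11-*, 10--1, 10-1-*, 101--*, 111--*
[col 3] ---11, --1-1, --11-, -0-1-, -11--, 1-1--
Prime implicants: ---11, --1-1, --11-, -0-1-, -11--, 0-000, 000-0, 01-00, 1-1--, 10--1

0-000, 000-0, 01-00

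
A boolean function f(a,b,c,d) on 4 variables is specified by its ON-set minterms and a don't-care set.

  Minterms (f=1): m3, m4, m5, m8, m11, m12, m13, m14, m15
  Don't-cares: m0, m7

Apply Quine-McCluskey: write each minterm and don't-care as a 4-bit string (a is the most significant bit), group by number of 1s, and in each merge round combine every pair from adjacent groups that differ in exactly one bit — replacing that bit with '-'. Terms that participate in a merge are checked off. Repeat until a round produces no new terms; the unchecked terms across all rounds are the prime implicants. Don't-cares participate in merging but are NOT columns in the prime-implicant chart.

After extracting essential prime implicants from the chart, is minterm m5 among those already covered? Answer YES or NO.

[col 0] 0000*, 0011*, 0100*, 0101*, 0111*, 1000*, 1011*, 1100*, 1101*, 1110*, 1111*
[col 1] -000*, -011*, -100*, -101*, -111*, 0-00*, 0-11*, 01-1*, 010-*, 1-00*, 1-11*, 11-0*, 11-1*, 110-*, 111-*
[col 2] --00, --11, -1-1, -10-, 11--
Prime implicants: --00, --11, -1-1, -10-, 11--
PI chart (minterm → PIs covering it):
  3 | --11  (sole → essential)
  4 | --00,-10-
  5 | -1-1,-10-
  8 | --00  (sole → essential)
  11 | --11  (sole → essential)
  12 | --00,-10-,11--
  13 | -1-1,-10-,11--
  14 | 11--  (sole → essential)
  15 | --11,-1-1,11--
Essential prime implicants: --00, --11, 11--

NO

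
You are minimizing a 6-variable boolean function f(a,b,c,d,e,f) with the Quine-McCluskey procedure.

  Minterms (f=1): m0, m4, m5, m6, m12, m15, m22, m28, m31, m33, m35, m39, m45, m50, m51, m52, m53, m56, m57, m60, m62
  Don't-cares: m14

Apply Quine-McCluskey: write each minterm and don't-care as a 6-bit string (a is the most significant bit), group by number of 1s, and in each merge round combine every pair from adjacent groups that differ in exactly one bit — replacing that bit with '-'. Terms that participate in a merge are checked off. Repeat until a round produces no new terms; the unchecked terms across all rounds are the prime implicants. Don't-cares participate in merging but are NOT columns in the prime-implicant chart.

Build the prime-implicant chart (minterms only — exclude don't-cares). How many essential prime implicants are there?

11

[col 0] 000000*, 000100*, 000101*, 000110*, 001100*, 001110*, 001111*, 010110*, 011100*, 011111*, 100001*, 100011*, 100111*, 101101, 110010*, 110011*, 110100*, 110101*, 111000*, 111001*, 111100*, 111110*
[col 1] -11100, 0-0110, 0-1100, 0-1111, 00-100*, 00-110*, 000-00, 0001-0*, 00010-, 0011-0*, 00111-, 1-0011, 100-11, 1000-1, 11-100, 11001-, 11010-, 111-00, 11100-, 1111-0
[col 2] 00-1-0
Prime implicants: -11100, 0-0110, 0-1100, 0-1111, 00-1-0, 000-00, 00010-, 00111-, 1-0011, 100-11, 1000-1, 101101, 11-100, 11001-, 11010-, 111-00, 11100-, 1111-0
PI chart (minterm → PIs covering it):
  0 | 000-00  (sole → essential)
  4 | 00-1-0,000-00,00010-
  5 | 00010-  (sole → essential)
  6 | 0-0110,00-1-0
  12 | 0-1100,00-1-0
  15 | 0-1111,00111-
  22 | 0-0110  (sole → essential)
  28 | -11100,0-1100
  31 | 0-1111  (sole → essential)
  33 | 1000-1  (sole → essential)
  35 | 1-0011,100-11,1000-1
  39 | 100-11  (sole → essential)
  45 | 101101  (sole → essential)
  50 | 11001-  (sole → essential)
  51 | 1-0011,11001-
  52 | 11-100,11010-
  53 | 11010-  (sole → essential)
  56 | 111-00,11100-
  57 | 11100-  (sole → essential)
  60 | -11100,11-100,111-00,1111-0
  62 | 1111-0  (sole → essential)
Essential prime implicants: 0-0110, 0-1111, 000-00, 00010-, 100-11, 1000-1, 101101, 11001-, 11010-, 11100-, 1111-0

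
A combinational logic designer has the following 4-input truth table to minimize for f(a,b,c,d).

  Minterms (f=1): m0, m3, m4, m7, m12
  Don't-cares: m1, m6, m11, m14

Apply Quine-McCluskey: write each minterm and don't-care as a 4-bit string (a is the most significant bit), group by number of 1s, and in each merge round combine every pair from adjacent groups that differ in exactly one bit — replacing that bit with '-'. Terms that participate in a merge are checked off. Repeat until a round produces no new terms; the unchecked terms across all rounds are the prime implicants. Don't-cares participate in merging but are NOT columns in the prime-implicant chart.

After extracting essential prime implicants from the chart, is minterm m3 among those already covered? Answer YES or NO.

NO

size-2^0 implicants → 0000(✓)  0001(✓)  0011(✓)  0100(✓)  0110(✓)  0111(✓)  1011(✓)  1100(✓)  1110(✓)
size-2^1 implicants → -011  -100(✓)  -110(✓)  0-00  0-11  00-1  000-  01-0(✓)  011-  11-0(✓)
size-2^2 implicants → -1-0
Unchecked terms (primes): -011, -1-0, 0-00, 0-11, 00-1, 000-, 011-
Minterm coverage:
  m0 ⊆ 0-00,000-
  m3 ⊆ -011,0-11,00-1
  m4 ⊆ -1-0,0-00
  m7 ⊆ 0-11,011-
  m12 ⊆ -1-0 [E]
E = {-1-0}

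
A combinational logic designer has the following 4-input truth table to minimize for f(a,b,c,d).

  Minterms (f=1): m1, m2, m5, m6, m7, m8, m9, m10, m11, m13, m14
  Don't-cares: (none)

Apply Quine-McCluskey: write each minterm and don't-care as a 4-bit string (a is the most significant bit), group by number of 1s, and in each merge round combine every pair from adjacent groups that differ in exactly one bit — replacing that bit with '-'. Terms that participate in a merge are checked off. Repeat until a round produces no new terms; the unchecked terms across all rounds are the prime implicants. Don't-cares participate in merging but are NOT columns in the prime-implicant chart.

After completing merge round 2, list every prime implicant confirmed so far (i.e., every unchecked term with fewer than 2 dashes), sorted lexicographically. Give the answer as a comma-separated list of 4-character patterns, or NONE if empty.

01-1, 011-

[col 0] 0001*, 0010*, 0101*, 0110*, 0111*, 1000*, 1001*, 1010*, 1011*, 1101*, 1110*
[col 1] -001*, -010*, -101*, -110*, 0-01*, 0-10*, 01-1, 011-, 1-01*, 1-10*, 10-0*, 10-1*, 100-*, 101-*
[col 2] --01, --10, 10--
Prime implicants: --01, --10, 01-1, 011-, 10--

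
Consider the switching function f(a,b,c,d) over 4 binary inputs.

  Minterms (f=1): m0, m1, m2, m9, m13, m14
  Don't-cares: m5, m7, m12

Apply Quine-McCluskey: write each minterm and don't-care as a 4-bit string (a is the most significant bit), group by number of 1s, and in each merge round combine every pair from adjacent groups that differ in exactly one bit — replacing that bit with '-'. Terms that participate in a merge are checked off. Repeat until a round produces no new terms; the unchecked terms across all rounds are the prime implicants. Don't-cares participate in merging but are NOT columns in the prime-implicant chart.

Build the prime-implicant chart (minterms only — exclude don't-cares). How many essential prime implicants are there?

3

[col 0] 0000*, 0001*, 0010*, 0101*, 0111*, 1001*, 1100*, 1101*, 1110*
[col 1] -001*, -101*, 0-01*, 00-0, 000-, 01-1, 1-01*, 11-0, 110-
[col 2] --01
Prime implicants: --01, 00-0, 000-, 01-1, 11-0, 110-
PI chart (minterm → PIs covering it):
  0 | 00-0,000-
  1 | --01,000-
  2 | 00-0  (sole → essential)
  9 | --01  (sole → essential)
  13 | --01,110-
  14 | 11-0  (sole → essential)
Essential prime implicants: --01, 00-0, 11-0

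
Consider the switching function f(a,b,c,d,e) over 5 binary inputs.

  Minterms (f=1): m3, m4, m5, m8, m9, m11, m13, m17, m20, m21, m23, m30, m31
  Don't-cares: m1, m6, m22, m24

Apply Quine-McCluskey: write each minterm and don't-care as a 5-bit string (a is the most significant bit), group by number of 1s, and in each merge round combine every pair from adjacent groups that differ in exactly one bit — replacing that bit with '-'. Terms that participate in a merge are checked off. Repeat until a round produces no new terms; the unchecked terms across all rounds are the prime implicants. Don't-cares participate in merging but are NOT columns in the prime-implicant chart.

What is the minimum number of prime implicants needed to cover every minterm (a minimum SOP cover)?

6

Round 0: 00001✓ 00011✓ 00100✓ 00101✓ 00110✓ 01000✓ 01001✓ 01011✓ 01101✓ 10001✓ 10100✓ 10101✓ 10110✓ 10111✓ 11000✓ 11110✓ 11111✓
Round 1: -0001✓ -0100✓ -0101✓ -0110✓ -1000 0-001✓ 0-011✓ 0-101✓ 00-01✓ 000-1✓ 001-0✓ 0010-✓ 01-01✓ 010-1✓ 0100- 1-110✓ 1-111✓ 10-01✓ 101-0✓ 101-1✓ 1010-✓ 1011-✓ 1111-✓
Round 2: -0-01 -01-0 -010- 0--01 0-0-1 1-11- 101--
PIs = {-0-01, -01-0, -010-, -1000, 0--01, 0-0-1, 0100-, 1-11-, 101--}
Coverage chart:
  m3: 0-0-1 ←essential
  m4: -01-0,-010-
  m5: -0-01,-010-,0--01
  m8: -1000,0100-
  m9: 0--01,0-0-1,0100-
  m11: 0-0-1 ←essential
  m13: 0--01 ←essential
  m17: -0-01 ←essential
  m20: -01-0,-010-,101--
  m21: -0-01,-010-,101--
  m23: 1-11-,101--
  m30: 1-11- ←essential
  m31: 1-11- ←essential
Essential: -0-01, 0--01, 0-0-1, 1-11-
Petrick residual → -01-0, -1000
Min cover (6 terms): b'd'e + b'ce' + bc'd'e' + a'd'e + a'c'e + acd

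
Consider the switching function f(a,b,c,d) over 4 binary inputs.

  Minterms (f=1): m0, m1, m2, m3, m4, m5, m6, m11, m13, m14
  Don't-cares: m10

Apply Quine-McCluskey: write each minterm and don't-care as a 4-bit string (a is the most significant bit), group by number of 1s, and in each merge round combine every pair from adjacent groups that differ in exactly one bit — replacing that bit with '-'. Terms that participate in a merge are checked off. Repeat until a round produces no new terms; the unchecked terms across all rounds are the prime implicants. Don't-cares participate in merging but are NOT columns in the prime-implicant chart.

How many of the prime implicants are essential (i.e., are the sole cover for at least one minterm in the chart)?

3

Round 0: 0000✓ 0001✓ 0010✓ 0011✓ 0100✓ 0101✓ 0110✓ 1010✓ 1011✓ 1101✓ 1110✓
Round 1: -010✓ -011✓ -101 -110✓ 0-00✓ 0-01✓ 0-10✓ 00-0✓ 00-1✓ 000-✓ 001-✓ 01-0✓ 010-✓ 1-10✓ 101-✓
Round 2: --10 -01- 0--0 0-0- 00--
PIs = {--10, -01-, -101, 0--0, 0-0-, 00--}
Coverage chart:
  m0: 0--0,0-0-,00--
  m1: 0-0-,00--
  m2: --10,-01-,0--0,00--
  m3: -01-,00--
  m4: 0--0,0-0-
  m5: -101,0-0-
  m6: --10,0--0
  m11: -01- ←essential
  m13: -101 ←essential
  m14: --10 ←essential
Essential: --10, -01-, -101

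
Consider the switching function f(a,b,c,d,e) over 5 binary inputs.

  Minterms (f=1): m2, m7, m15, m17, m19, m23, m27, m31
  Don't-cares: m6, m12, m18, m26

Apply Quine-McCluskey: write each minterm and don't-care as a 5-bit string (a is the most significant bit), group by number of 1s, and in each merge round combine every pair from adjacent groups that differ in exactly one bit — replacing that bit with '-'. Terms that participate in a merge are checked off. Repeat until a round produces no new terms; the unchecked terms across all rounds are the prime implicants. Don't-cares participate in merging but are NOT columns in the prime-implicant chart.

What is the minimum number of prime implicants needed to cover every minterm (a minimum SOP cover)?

4

Round 0: 00010✓ 00110✓ 00111✓ 01100 01111✓ 10001✓ 10010✓ 10011✓ 10111✓ 11010✓ 11011✓ 11111✓
Round 1: -0010 -0111✓ -1111✓ 0-111✓ 00-10 0011- 1-010✓ 1-011✓ 1-111✓ 10-11✓ 100-1 1001-✓ 11-11✓ 1101-✓
Round 2: --111 1--11 1-01-
PIs = {--111, -0010, 00-10, 0011-, 01100, 1--11, 1-01-, 100-1}
Coverage chart:
  m2: -0010,00-10
  m7: --111,0011-
  m15: --111 ←essential
  m17: 100-1 ←essential
  m19: 1--11,1-01-,100-1
  m23: --111,1--11
  m27: 1--11,1-01-
  m31: --111,1--11
Essential: --111, 100-1
Petrick residual → -0010, 1--11
Min cover (4 terms): cde + b'c'de' + ade + ab'c'e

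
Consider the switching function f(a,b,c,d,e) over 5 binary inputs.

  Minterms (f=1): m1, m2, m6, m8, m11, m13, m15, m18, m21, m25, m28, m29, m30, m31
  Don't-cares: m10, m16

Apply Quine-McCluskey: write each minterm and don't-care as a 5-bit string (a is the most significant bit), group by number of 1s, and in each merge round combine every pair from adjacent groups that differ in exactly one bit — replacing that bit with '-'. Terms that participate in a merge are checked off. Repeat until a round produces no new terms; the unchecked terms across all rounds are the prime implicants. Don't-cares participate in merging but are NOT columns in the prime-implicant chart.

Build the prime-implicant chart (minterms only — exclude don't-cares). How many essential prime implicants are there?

size-2^0 implicants → 00001  00010(✓)  00110(✓)  01000(✓)  01010(✓)  01011(✓)  01101(✓)  01111(✓)  10000(✓)  10010(✓)  10101(✓)  11001(✓)  11100(✓)  11101(✓)  11110(✓)  11111(✓)
size-2^1 implicants → -0010  -1101(✓)  -1111(✓)  0-010  00-10  01-11  010-0  0101-  011-1(✓)  1-101  100-0  11-01  111-0(✓)  111-1(✓)  1110-(✓)  1111-(✓)
size-2^2 implicants → -11-1  111--
Unchecked terms (primes): -0010, -11-1, 0-010, 00-10, 00001, 01-11, 010-0, 0101-, 1-101, 100-0, 11-01, 111--
Minterm coverage:
  m1 ⊆ 00001 [E]
  m2 ⊆ -0010,0-010,00-10
  m6 ⊆ 00-10 [E]
  m8 ⊆ 010-0 [E]
  m11 ⊆ 01-11,0101-
  m13 ⊆ -11-1 [E]
  m15 ⊆ -11-1,01-11
  m18 ⊆ -0010,100-0
  m21 ⊆ 1-101 [E]
  m25 ⊆ 11-01 [E]
  m28 ⊆ 111-- [E]
  m29 ⊆ -11-1,1-101,11-01,111--
  m30 ⊆ 111-- [E]
  m31 ⊆ -11-1,111--
E = {-11-1, 00-10, 00001, 010-0, 1-101, 11-01, 111--}

7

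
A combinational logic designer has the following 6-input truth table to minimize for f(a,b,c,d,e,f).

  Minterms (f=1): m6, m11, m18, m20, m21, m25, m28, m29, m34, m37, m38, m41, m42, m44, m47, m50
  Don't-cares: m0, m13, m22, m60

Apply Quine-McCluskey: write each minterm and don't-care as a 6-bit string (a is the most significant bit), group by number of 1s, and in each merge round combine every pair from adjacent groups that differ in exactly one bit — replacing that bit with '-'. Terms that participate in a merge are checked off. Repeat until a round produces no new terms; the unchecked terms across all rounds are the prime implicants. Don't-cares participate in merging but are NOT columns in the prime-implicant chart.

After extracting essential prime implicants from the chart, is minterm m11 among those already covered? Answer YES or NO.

YES

Round 0: 000000 000110✓ 001011 001101✓ 010010✓ 010100✓ 010101✓ 010110✓ 011001✓ 011100✓ 011101✓ 100010✓ 100101 100110✓ 101001 101010✓ 101100✓ 101111 110010✓ 111100✓
Round 1: -00110 -10010 -11100 0-0110 0-1101 01-100✓ 01-101✓ 010-10 0101-0 01010-✓ 011-01 01110-✓ 1-0010 1-1100 10-010 100-10
Round 2: 01-10-
PIs = {-00110, -10010, -11100, 0-0110, 0-1101, 000000, 001011, 01-10-, 010-10, 0101-0, 011-01, 1-0010, 1-1100, 10-010, 100-10, 100101, 101001, 101111}
Coverage chart:
  m6: -00110,0-0110
  m11: 001011 ←essential
  m18: -10010,010-10
  m20: 01-10-,0101-0
  m21: 01-10- ←essential
  m25: 011-01 ←essential
  m28: -11100,01-10-
  m29: 0-1101,01-10-,011-01
  m34: 1-0010,10-010,100-10
  m37: 100101 ←essential
  m38: -00110,100-10
  m41: 101001 ←essential
  m42: 10-010 ←essential
  m44: 1-1100 ←essential
  m47: 101111 ←essential
  m50: -10010,1-0010
Essential: 001011, 01-10-, 011-01, 1-1100, 10-010, 100101, 101001, 101111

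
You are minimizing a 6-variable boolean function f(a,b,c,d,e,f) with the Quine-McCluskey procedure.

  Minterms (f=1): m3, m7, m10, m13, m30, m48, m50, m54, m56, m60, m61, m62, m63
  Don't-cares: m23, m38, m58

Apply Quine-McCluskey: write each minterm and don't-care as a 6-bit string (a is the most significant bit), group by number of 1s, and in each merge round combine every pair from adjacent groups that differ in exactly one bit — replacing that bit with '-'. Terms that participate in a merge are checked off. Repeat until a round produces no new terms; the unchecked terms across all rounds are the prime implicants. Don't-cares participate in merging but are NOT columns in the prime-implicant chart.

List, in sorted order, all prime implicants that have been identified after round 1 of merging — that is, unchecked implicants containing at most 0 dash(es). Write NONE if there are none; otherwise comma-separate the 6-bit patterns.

001010, 001101

Round 0: 000011✓ 000111✓ 001010 001101 010111✓ 011110✓ 100110✓ 110000✓ 110010✓ 110110✓ 111000✓ 111010✓ 111100✓ 111101✓ 111110✓ 111111✓
Round 1: -11110 0-0111 000-11 1-0110 11-000✓ 11-010✓ 11-110✓ 110-10✓ 1100-0✓ 111-00✓ 111-10✓ 1110-0✓ 1111-0✓ 1111-1✓ 11110-✓ 11111-✓
Round 2: 11--10 11-0-0 111--0 1111--
PIs = {-11110, 0-0111, 000-11, 001010, 001101, 1-0110, 11--10, 11-0-0, 111--0, 1111--}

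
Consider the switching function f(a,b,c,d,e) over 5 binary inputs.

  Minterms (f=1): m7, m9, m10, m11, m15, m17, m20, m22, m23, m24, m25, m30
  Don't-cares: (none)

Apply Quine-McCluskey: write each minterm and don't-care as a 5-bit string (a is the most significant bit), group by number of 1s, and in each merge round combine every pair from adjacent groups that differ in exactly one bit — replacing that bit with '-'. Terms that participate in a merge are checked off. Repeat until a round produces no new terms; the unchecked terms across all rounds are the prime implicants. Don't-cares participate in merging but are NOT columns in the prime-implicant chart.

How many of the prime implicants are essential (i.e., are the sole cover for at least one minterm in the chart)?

[col 0] 00111*, 01001*, 01010*, 01011*, 01111*, 10001*, 10100*, 10110*, 10111*, 11000*, 11001*, 11110*
[col 1] -0111, -1001, 0-111, 01-11, 010-1, 0101-, 1-001, 1-110, 101-0, 1011-, 1100-
Prime implicants: -0111, -1001, 0-111, 01-11, 010-1, 0101-, 1-001, 1-110, 101-0, 1011-, 1100-
PI chart (minterm → PIs covering it):
  7 | -0111,0-111
  9 | -1001,010-1
  10 | 0101-  (sole → essential)
  11 | 01-11,010-1,0101-
  15 | 0-111,01-11
  17 | 1-001  (sole → essential)
  20 | 101-0  (sole → essential)
  22 | 1-110,101-0,1011-
  23 | -0111,1011-
  24 | 1100-  (sole → essential)
  25 | -1001,1-001,1100-
  30 | 1-110  (sole → essential)
Essential prime implicants: 0101-, 1-001, 1-110, 101-0, 1100-

5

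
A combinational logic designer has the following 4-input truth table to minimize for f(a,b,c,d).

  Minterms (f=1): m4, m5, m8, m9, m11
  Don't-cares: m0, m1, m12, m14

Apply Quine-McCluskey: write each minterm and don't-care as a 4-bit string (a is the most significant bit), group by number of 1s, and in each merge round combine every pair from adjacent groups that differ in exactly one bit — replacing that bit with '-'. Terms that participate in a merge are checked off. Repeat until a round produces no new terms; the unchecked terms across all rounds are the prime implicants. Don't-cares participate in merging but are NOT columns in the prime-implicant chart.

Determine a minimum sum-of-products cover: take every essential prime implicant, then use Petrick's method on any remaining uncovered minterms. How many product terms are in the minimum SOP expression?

3

size-2^0 implicants → 0000(✓)  0001(✓)  0100(✓)  0101(✓)  1000(✓)  1001(✓)  1011(✓)  1100(✓)  1110(✓)
size-2^1 implicants → -000(✓)  -001(✓)  -100(✓)  0-00(✓)  0-01(✓)  000-(✓)  010-(✓)  1-00(✓)  10-1  100-(✓)  11-0
size-2^2 implicants → --00  -00-  0-0-
Unchecked terms (primes): --00, -00-, 0-0-, 10-1, 11-0
Minterm coverage:
  m4 ⊆ --00,0-0-
  m5 ⊆ 0-0- [E]
  m8 ⊆ --00,-00-
  m9 ⊆ -00-,10-1
  m11 ⊆ 10-1 [E]
E = {0-0-, 10-1}
Petrick residual → --00
Cover = c'd' + a'c' + ab'd  |cover|=3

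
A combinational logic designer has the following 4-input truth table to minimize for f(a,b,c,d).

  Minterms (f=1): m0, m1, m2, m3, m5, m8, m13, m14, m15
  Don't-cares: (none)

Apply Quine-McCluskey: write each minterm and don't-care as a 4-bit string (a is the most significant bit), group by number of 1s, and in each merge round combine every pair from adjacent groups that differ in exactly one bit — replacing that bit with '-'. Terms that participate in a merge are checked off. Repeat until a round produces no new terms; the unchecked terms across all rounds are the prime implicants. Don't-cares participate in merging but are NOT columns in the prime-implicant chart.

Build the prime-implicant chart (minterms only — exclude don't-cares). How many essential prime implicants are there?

3

Round 0: 0000✓ 0001✓ 0010✓ 0011✓ 0101✓ 1000✓ 1101✓ 1110✓ 1111✓
Round 1: -000 -101 0-01 00-0✓ 00-1✓ 000-✓ 001-✓ 11-1 111-
Round 2: 00--
PIs = {-000, -101, 0-01, 00--, 11-1, 111-}
Coverage chart:
  m0: -000,00--
  m1: 0-01,00--
  m2: 00-- ←essential
  m3: 00-- ←essential
  m5: -101,0-01
  m8: -000 ←essential
  m13: -101,11-1
  m14: 111- ←essential
  m15: 11-1,111-
Essential: -000, 00--, 111-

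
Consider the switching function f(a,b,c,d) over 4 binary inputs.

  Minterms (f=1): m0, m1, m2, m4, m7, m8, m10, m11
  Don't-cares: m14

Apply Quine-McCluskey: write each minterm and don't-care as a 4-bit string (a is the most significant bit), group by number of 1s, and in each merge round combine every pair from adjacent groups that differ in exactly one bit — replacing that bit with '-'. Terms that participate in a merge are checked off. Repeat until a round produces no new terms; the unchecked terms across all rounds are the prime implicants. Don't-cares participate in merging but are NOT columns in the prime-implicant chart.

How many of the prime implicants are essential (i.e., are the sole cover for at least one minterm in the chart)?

5

[col 0] 0000*, 0001*, 0010*, 0100*, 0111, 1000*, 1010*, 1011*, 1110*
[col 1] -000*, -010*, 0-00, 00-0*, 000-, 1-10, 10-0*, 101-
[col 2] -0-0
Prime implicants: -0-0, 0-00, 000-, 0111, 1-10, 101-
PI chart (minterm → PIs covering it):
  0 | -0-0,0-00,000-
  1 | 000-  (sole → essential)
  2 | -0-0  (sole → essential)
  4 | 0-00  (sole → essential)
  7 | 0111  (sole → essential)
  8 | -0-0  (sole → essential)
  10 | -0-0,1-10,101-
  11 | 101-  (sole → essential)
Essential prime implicants: -0-0, 0-00, 000-, 0111, 101-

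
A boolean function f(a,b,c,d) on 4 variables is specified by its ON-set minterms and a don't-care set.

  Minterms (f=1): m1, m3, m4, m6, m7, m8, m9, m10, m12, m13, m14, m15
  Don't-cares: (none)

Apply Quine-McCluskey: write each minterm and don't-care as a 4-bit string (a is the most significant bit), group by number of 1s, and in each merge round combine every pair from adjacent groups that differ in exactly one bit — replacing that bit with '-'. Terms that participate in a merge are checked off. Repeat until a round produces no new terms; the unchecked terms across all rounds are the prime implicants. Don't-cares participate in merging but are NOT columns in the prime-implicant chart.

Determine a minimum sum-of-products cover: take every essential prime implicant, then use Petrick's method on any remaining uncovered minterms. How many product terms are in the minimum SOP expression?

5

size-2^0 implicants → 0001(✓)  0011(✓)  0100(✓)  0110(✓)  0111(✓)  1000(✓)  1001(✓)  1010(✓)  1100(✓)  1101(✓)  1110(✓)  1111(✓)
size-2^1 implicants → -001  -100(✓)  -110(✓)  -111(✓)  0-11  00-1  01-0(✓)  011-(✓)  1-00(✓)  1-01(✓)  1-10(✓)  10-0(✓)  100-(✓)  11-0(✓)  11-1(✓)  110-(✓)  111-(✓)
size-2^2 implicants → -1-0  -11-  1--0  1-0-  11--
Unchecked terms (primes): -001, -1-0, -11-, 0-11, 00-1, 1--0, 1-0-, 11--
Minterm coverage:
  m1 ⊆ -001,00-1
  m3 ⊆ 0-11,00-1
  m4 ⊆ -1-0 [E]
  m6 ⊆ -1-0,-11-
  m7 ⊆ -11-,0-11
  m8 ⊆ 1--0,1-0-
  m9 ⊆ -001,1-0-
  m10 ⊆ 1--0 [E]
  m12 ⊆ -1-0,1--0,1-0-,11--
  m13 ⊆ 1-0-,11--
  m14 ⊆ -1-0,-11-,1--0,11--
  m15 ⊆ -11-,11--
E = {-1-0, 1--0}
Petrick residual → -001, 0-11, 11--
Cover = b'c'd + bd' + a'cd + ad' + ab  |cover|=5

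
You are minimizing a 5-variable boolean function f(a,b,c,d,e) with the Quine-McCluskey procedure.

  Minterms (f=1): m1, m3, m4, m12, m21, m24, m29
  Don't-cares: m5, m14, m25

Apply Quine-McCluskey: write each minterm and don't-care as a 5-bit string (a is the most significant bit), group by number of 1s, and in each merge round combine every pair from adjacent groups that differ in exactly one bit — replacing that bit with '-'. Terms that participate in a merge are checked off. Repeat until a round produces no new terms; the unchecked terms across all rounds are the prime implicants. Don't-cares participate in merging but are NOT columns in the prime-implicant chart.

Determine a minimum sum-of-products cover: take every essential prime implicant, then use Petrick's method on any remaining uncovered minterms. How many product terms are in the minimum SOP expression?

size-2^0 implicants → 00001(✓)  00011(✓)  00100(✓)  00101(✓)  01100(✓)  01110(✓)  10101(✓)  11000(✓)  11001(✓)  11101(✓)
size-2^1 implicants → -0101  0-100  00-01  000-1  0010-  011-0  1-101  11-01  1100-
Unchecked terms (primes): -0101, 0-100, 00-01, 000-1, 0010-, 011-0, 1-101, 11-01, 1100-
Minterm coverage:
  m1 ⊆ 00-01,000-1
  m3 ⊆ 000-1 [E]
  m4 ⊆ 0-100,0010-
  m12 ⊆ 0-100,011-0
  m21 ⊆ -0101,1-101
  m24 ⊆ 1100- [E]
  m29 ⊆ 1-101,11-01
E = {000-1, 1100-}
Petrick residual → 0-100, 1-101
Cover = a'cd'e' + a'b'c'e + acd'e + abc'd'  |cover|=4

4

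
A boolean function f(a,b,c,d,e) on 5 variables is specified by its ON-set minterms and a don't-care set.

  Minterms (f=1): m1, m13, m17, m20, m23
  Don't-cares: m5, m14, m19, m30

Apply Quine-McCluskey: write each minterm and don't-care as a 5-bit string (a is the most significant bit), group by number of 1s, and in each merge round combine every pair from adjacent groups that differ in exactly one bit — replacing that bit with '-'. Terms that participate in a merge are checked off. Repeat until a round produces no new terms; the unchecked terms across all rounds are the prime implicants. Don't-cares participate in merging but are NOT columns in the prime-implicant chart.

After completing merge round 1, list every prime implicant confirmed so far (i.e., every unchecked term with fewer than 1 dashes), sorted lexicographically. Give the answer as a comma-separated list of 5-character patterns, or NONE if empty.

[col 0] 00001*, 00101*, 01101*, 01110*, 10001*, 10011*, 10100, 10111*, 11110*
[col 1] -0001, -1110, 0-101, 00-01, 10-11, 100-1
Prime implicants: -0001, -1110, 0-101, 00-01, 10-11, 100-1, 10100

10100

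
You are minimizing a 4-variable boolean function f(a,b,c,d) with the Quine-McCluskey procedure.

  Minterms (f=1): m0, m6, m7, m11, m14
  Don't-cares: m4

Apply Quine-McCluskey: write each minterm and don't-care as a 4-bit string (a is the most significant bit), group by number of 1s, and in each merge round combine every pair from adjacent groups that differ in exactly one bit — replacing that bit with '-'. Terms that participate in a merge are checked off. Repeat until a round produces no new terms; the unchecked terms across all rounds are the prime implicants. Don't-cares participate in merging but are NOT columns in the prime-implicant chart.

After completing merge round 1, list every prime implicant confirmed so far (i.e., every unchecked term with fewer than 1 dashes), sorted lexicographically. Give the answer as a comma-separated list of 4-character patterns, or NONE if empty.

1011

Round 0: 0000✓ 0100✓ 0110✓ 0111✓ 1011 1110✓
Round 1: -110 0-00 01-0 011-
PIs = {-110, 0-00, 01-0, 011-, 1011}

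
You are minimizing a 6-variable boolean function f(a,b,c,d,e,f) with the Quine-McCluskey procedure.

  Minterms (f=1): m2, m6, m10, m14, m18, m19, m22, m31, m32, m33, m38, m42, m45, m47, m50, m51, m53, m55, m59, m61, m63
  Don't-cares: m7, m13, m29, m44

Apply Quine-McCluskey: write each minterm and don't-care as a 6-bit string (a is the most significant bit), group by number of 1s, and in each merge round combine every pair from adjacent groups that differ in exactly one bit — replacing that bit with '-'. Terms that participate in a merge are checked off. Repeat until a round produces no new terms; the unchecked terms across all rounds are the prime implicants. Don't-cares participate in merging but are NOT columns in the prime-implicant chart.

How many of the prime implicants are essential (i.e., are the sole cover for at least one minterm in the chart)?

Round 0: 000010✓ 000110✓ 000111✓ 001010✓ 001101✓ 001110✓ 010010✓ 010011✓ 010110✓ 011101✓ 011111✓ 100000✓ 100001✓ 100110✓ 101010✓ 101100✓ 101101✓ 101111✓ 110010✓ 110011✓ 110101✓ 110111✓ 111011✓ 111101✓ 111111✓
Round 1: -00110 -01010 -01101✓ -10010✓ -10011✓ -11101✓ -11111✓ 0-0010✓ 0-0110✓ 0-1101✓ 00-010✓ 00-110✓ 000-10✓ 00011- 001-10✓ 010-10✓ 01001-✓ 0111-1✓ 1-1101✓ 1-1111✓ 10000- 1011-1✓ 10110- 11-011✓ 11-101✓ 11-111✓ 110-11✓ 11001-✓ 1101-1✓ 111-11✓ 1111-1✓
Round 2: --1101 -1001- -111-1 0-0-10 00--10 1-11-1 11--11 11-1-1
PIs = {--1101, -00110, -01010, -1001-, -111-1, 0-0-10, 00--10, 00011-, 1-11-1, 10000-, 10110-, 11--11, 11-1-1}
Coverage chart:
  m2: 0-0-10,00--10
  m6: -00110,0-0-10,00--10,00011-
  m10: -01010,00--10
  m14: 00--10 ←essential
  m18: -1001-,0-0-10
  m19: -1001- ←essential
  m22: 0-0-10 ←essential
  m31: -111-1 ←essential
  m32: 10000- ←essential
  m33: 10000- ←essential
  m38: -00110 ←essential
  m42: -01010 ←essential
  m45: --1101,1-11-1,10110-
  m47: 1-11-1 ←essential
  m50: -1001- ←essential
  m51: -1001-,11--11
  m53: 11-1-1 ←essential
  m55: 11--11,11-1-1
  m59: 11--11 ←essential
  m61: --1101,-111-1,1-11-1,11-1-1
  m63: -111-1,1-11-1,11--11,11-1-1
Essential: -00110, -01010, -1001-, -111-1, 0-0-10, 00--10, 1-11-1, 10000-, 11--11, 11-1-1

10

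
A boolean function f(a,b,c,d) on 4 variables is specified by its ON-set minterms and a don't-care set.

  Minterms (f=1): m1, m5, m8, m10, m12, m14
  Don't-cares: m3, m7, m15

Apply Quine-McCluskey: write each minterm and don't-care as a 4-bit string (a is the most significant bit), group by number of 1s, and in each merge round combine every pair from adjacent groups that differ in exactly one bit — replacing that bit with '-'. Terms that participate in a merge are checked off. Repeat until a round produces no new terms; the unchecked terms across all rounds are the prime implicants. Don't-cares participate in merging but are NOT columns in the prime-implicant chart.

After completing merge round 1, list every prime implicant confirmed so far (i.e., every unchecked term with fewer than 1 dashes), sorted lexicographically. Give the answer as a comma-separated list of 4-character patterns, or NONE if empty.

Round 0: 0001✓ 0011✓ 0101✓ 0111✓ 1000✓ 1010✓ 1100✓ 1110✓ 1111✓
Round 1: -111 0-01✓ 0-11✓ 00-1✓ 01-1✓ 1-00✓ 1-10✓ 10-0✓ 11-0✓ 111-
Round 2: 0--1 1--0
PIs = {-111, 0--1, 1--0, 111-}

NONE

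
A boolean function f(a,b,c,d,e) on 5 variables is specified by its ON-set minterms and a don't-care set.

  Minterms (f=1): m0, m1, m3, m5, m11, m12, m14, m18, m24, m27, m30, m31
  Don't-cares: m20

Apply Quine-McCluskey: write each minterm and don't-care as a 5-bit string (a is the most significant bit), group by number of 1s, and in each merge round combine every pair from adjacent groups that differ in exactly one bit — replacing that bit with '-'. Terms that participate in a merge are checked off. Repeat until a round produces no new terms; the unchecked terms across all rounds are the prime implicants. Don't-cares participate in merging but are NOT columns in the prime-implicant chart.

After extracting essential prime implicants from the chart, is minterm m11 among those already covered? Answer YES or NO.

[col 0] 00000*, 00001*, 00011*, 00101*, 01011*, 01100*, 01110*, 10010, 10100, 11000, 11011*, 11110*, 11111*
[col 1] -1011, -1110, 0-011, 00-01, 000-1, 0000-, 011-0, 11-11, 1111-
Prime implicants: -1011, -1110, 0-011, 00-01, 000-1, 0000-, 011-0, 10010, 10100, 11-11, 11000, 1111-
PI chart (minterm → PIs covering it):
  0 | 0000-  (sole → essential)
  1 | 00-01,000-1,0000-
  3 | 0-011,000-1
  5 | 00-01  (sole → essential)
  11 | -1011,0-011
  12 | 011-0  (sole → essential)
  14 | -1110,011-0
  18 | 10010  (sole → essential)
  24 | 11000  (sole → essential)
  27 | -1011,11-11
  30 | -1110,1111-
  31 | 11-11,1111-
Essential prime implicants: 00-01, 0000-, 011-0, 10010, 11000

NO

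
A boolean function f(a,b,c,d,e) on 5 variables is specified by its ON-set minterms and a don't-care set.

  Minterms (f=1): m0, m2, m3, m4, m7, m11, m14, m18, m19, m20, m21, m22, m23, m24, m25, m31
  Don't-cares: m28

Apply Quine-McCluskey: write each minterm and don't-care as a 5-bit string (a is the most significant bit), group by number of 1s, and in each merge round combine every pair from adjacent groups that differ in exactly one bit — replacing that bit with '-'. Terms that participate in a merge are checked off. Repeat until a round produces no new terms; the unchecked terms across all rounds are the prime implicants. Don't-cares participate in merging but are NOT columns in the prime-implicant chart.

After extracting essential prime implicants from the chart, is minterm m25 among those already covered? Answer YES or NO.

YES

[col 0] 00000*, 00010*, 00011*, 00100*, 00111*, 01011*, 01110, 10010*, 10011*, 10100*, 10101*, 10110*, 10111*, 11000*, 11001*, 11100*, 11111*
[col 1] -0010*, -0011*, -0100, -0111*, 0-011, 00-00, 00-11*, 000-0, 0001-*, 1-100, 1-111, 10-10*, 10-11*, 1001-*, 101-0*, 101-1*, 1010-*, 1011-*, 11-00, 1100-
[col 2] -0-11, -001-, 10-1-, 101--
Prime implicants: -0-11, -001-, -0100, 0-011, 00-00, 000-0, 01110, 1-100, 1-111, 10-1-, 101--, 11-00, 1100-
PI chart (minterm → PIs covering it):
  0 | 00-00,000-0
  2 | -001-,000-0
  3 | -0-11,-001-,0-011
  4 | -0100,00-00
  7 | -0-11  (sole → essential)
  11 | 0-011  (sole → essential)
  14 | 01110  (sole → essential)
  18 | -001-,10-1-
  19 | -0-11,-001-,10-1-
  20 | -0100,1-100,101--
  21 | 101--  (sole → essential)
  22 | 10-1-,101--
  23 | -0-11,1-111,10-1-,101--
  24 | 11-00,1100-
  25 | 1100-  (sole → essential)
  31 | 1-111  (sole → essential)
Essential prime implicants: -0-11, 0-011, 01110, 1-111, 101--, 1100-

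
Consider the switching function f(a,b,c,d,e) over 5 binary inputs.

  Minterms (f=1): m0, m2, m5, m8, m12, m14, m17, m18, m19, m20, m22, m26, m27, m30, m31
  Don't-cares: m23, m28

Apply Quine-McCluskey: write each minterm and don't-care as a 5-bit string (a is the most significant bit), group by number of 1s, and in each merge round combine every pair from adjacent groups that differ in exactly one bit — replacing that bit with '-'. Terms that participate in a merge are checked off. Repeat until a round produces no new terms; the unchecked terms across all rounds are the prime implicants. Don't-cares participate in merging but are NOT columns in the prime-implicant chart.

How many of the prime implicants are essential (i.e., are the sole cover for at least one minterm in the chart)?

5

Round 0: 00000✓ 00010✓ 00101 01000✓ 01100✓ 01110✓ 10001✓ 10010✓ 10011✓ 10100✓ 10110✓ 10111✓ 11010✓ 11011✓ 11100✓ 11110✓ 11111✓
Round 1: -0010 -1100✓ -1110✓ 0-000 000-0 01-00 011-0✓ 1-010✓ 1-011✓ 1-100✓ 1-110✓ 1-111✓ 10-10✓ 10-11✓ 100-1 1001-✓ 101-0✓ 1011-✓ 11-10✓ 11-11✓ 1101-✓ 111-0✓ 1111-✓
Round 2: -11-0 1--10✓ 1--11✓ 1-01-✓ 1-1-0 1-11-✓ 10-1-✓ 11-1-✓
Round 3: 1--1-
PIs = {-0010, -11-0, 0-000, 000-0, 00101, 01-00, 1--1-, 1-1-0, 100-1}
Coverage chart:
  m0: 0-000,000-0
  m2: -0010,000-0
  m5: 00101 ←essential
  m8: 0-000,01-00
  m12: -11-0,01-00
  m14: -11-0 ←essential
  m17: 100-1 ←essential
  m18: -0010,1--1-
  m19: 1--1-,100-1
  m20: 1-1-0 ←essential
  m22: 1--1-,1-1-0
  m26: 1--1- ←essential
  m27: 1--1- ←essential
  m30: -11-0,1--1-,1-1-0
  m31: 1--1- ←essential
Essential: -11-0, 00101, 1--1-, 1-1-0, 100-1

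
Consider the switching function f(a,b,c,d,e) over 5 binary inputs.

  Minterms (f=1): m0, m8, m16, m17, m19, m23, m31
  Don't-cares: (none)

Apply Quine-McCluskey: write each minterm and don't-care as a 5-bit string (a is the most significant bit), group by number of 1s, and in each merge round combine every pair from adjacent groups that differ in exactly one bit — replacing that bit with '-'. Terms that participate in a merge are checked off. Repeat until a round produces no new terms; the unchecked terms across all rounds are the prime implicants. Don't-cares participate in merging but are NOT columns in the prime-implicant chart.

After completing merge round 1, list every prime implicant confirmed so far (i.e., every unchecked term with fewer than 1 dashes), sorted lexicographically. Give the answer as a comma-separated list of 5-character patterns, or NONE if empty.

size-2^0 implicants → 00000(✓)  01000(✓)  10000(✓)  10001(✓)  10011(✓)  10111(✓)  11111(✓)
size-2^1 implicants → -0000  0-000  1-111  10-11  100-1  1000-
Unchecked terms (primes): -0000, 0-000, 1-111, 10-11, 100-1, 1000-

NONE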